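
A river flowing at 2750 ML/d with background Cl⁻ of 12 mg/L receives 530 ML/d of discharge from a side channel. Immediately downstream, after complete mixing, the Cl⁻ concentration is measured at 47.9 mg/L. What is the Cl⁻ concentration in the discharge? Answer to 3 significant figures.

234 mg/L

Mass balance: 2750·12.00 + 530.0·Cₑ = 3280·47.90
→ Cₑ = (3280·47.90 − 2750·12.00) / 530.0 = 234.2 mg/L.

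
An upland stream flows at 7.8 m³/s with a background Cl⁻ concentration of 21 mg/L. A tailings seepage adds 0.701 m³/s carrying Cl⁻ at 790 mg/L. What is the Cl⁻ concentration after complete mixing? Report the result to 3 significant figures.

84.4 mg/L

Mixed concentration C = ΣQC/ΣQ = (7.800·21.00 + 0.7010·790.0) / 8.501 = 717.6/8.501 = 84.41 mg/L.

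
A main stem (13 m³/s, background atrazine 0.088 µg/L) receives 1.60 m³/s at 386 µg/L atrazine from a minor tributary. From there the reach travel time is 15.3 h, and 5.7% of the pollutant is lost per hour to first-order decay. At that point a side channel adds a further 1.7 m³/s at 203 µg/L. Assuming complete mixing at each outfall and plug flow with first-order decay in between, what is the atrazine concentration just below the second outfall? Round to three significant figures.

Mixed concentration C = ΣQC/ΣQ = (13.00·0.08800 + 1.600·386.0) / 14.60 = 618.7/14.60 = 42.38 µg/L; combined flow 14.60 m³/s.
5.7%/h lost → k = −ln(1 − 0.057) = 0.05869 h⁻¹.
After decay, C = 42.38 × e^(−kt) = 42.38 × 0.4074 = 17.27 µg/L.
Second outfall: C = (14.60·17.27 + 1.700·203.0)/16.30 = 36.64 µg/L.

36.6 µg/L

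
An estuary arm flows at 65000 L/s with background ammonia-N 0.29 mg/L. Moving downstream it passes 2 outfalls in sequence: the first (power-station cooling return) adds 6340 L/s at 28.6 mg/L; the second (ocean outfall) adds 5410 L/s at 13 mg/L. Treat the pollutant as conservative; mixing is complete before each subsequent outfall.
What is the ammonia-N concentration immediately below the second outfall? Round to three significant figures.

3.52 mg/L

Outfall 1: combined Q = 71340 L/s; C = (65000·0.2900 + 6340·28.60)/71340 = 2.806 mg/L.
Outfall 2: combined Q = 76750 L/s; C = (71340·2.806 + 5410·13.00)/76750 = 3.524 mg/L.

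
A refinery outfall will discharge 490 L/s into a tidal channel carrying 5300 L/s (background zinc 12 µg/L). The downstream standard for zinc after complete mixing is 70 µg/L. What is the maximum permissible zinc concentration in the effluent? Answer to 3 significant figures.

At the limit, (Qr·Cr + Qe·Cₑ)/(Qr + Qe) = 70:
Cₑ = (5790·70 − 5300·12.00) / 490.0 = 697.3 µg/L.

697 µg/L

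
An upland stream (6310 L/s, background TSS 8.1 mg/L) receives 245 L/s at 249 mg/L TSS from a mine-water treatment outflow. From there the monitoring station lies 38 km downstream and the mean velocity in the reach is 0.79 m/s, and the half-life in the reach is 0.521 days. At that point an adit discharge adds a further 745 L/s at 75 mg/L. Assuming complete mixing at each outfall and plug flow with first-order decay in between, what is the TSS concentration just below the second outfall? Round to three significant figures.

Conservation of mass: C = (6310·8.100 + 245.0·249.0) / 6555 = 112100/6555 = 17.10 mg/L; combined flow 6555 L/s.
Travel time t = 38·1000 / 0.79 = 48100 s = 13.36 h.
Half-life 0.521 d → k = ln 2 / 0.521 = 1.330 d⁻¹.
Decay over the reach: 17.10·exp(−kt) = 17.10·0.4768 = 8.155 mg/L.
Second outfall: C = (6555·8.155 + 745.0·75.00)/7300 = 14.98 mg/L.

15.0 mg/L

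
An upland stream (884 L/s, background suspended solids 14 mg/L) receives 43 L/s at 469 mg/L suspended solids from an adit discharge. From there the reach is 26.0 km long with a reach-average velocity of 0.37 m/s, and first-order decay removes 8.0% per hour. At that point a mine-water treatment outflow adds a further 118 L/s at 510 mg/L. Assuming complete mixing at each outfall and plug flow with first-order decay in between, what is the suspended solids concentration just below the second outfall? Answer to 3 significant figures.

Conservation of mass: C = (884.0·14.00 + 43.00·469.0) / 927.0 = 32540/927.0 = 35.11 mg/L; combined flow 927.0 L/s.
Travel time t = 26.0·1000 / 0.37 = 70270 s = 19.52 h.
8.0%/h lost → k = −ln(1 − 0.08) = 0.08338 h⁻¹.
After decay, C = 35.11 × e^(−kt) = 35.11 × 0.1964 = 6.895 mg/L.
At the second outfall, C = (927.0·6.895 + 118.0·510.0) / (927.0 + 118.0) = 63.70 mg/L.

63.7 mg/L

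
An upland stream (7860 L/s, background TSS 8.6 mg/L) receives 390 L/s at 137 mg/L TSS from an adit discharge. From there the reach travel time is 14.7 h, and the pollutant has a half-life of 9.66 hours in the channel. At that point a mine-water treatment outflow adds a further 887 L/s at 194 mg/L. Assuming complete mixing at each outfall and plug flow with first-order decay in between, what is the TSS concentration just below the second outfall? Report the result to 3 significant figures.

23.4 mg/L

Conservation of mass: C = (7860·8.600 + 390.0·137.0) / 8250 = 121000/8250 = 14.67 mg/L; combined flow 8250 L/s.
Half-life 9.66 h → k = ln 2 / 9.66 = 0.07175 h⁻¹ = 1.722 d⁻¹.
After decay, C = 14.67 × e^(−kt) = 14.67 × 0.3483 = 5.109 mg/L.
At the second outfall, C = (8250·5.109 + 887.0·194.0) / (8250 + 887.0) = 23.45 mg/L.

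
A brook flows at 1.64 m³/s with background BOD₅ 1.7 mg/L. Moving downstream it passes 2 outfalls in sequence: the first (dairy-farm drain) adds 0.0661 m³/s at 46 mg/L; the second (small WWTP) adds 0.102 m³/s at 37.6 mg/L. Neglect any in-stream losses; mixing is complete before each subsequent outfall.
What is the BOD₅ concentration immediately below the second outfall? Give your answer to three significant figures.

Outfall 1: combined Q = 1.706 m³/s; C = (1.640·1.700 + 0.06610·46.00)/1.706 = 3.416 mg/L.
Outfall 2: combined Q = 1.808 m³/s; C = (1.706·3.416 + 0.1020·37.60)/1.808 = 5.345 mg/L.

5.34 mg/L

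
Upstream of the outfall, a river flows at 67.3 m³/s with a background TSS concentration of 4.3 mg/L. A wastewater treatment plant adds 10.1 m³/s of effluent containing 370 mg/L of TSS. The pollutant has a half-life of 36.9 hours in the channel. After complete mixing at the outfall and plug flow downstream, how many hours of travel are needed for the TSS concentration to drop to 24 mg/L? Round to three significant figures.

41.2 h

After mixing, C = (67.30·4.300 + 10.10·370.0) / 77.40 = 4026/77.40 = 52.02 mg/L.
Half-life 36.9 h → k = ln 2 / 36.9 = 0.01878 h⁻¹ = 0.4508 d⁻¹.
52.02·exp(−k·t) = 24 → t = ln(52.02/24)/k = 148300 s = 41.18 h.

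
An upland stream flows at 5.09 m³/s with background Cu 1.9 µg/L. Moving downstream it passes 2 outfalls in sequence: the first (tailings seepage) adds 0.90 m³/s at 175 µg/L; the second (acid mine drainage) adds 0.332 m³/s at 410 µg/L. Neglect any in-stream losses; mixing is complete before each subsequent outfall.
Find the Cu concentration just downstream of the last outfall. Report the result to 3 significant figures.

48.0 µg/L

Below outfall 1: Q → 5.990 m³/s, C = (5.090·1.900 + 0.9000·175.0)/5.990 = 27.91 µg/L.
Below outfall 2: Q → 6.322 m³/s, C = (5.990·27.91 + 0.3320·410.0)/6.322 = 47.97 µg/L.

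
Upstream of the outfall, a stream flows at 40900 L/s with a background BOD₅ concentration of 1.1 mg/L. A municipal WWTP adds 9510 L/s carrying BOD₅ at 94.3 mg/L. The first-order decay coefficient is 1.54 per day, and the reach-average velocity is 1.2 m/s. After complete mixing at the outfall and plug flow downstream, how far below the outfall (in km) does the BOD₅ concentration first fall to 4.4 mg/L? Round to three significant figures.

97.4 km

After mixing, C = (40900·1.100 + 9510·94.30) / 50410 = 941800/50410 = 18.68 mg/L.
Set 18.68·exp(−k·t) = 4.4 → t = ln(18.68/4.4)/k = 81130 s = 22.53 h.
Distance = v·t = 1.2·81130 = 97350 m = 97.35 km.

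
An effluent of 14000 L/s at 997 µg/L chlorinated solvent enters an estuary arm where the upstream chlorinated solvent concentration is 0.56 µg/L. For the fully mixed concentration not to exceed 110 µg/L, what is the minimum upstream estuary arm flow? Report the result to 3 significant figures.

Set C_mix = 110: (Q·0.5600 + 14000·997.0) / (Q + 14000) = 110
→ Q = 14000·(997.0 − 110)/(110 − 0.5600) = 113500 L/s.

113000 L/s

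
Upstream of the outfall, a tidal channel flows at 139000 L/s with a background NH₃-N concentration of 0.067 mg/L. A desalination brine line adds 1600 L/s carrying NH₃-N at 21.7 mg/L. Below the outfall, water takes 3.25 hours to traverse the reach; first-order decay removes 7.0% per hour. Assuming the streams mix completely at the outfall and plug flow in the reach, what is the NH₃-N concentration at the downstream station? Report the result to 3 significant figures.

Mass balance: C = (139000·0.06700 + 1600·21.70) / 140600 = 44030/140600 = 0.3132 mg/L.
7.0%/h lost → k = −ln(1 − 0.07) = 0.07257 h⁻¹.
Decay over the reach: 0.3132·exp(−kt) = 0.3132·0.7899 = 0.2474 mg/L.

0.247 mg/L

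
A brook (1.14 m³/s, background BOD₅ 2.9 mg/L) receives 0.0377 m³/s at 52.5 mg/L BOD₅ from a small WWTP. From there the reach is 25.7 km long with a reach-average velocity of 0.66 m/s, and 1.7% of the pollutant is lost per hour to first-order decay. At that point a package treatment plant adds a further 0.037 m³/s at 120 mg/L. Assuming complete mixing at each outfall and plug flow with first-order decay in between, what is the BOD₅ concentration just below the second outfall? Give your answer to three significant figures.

7.27 mg/L

Mass balance: C = (1.140·2.900 + 0.03770·52.50) / 1.178 = 5.285/1.178 = 4.488 mg/L; combined flow 1.178 m³/s.
Travel time t = 25.7·1000 / 0.66 = 38940 s = 10.82 h.
1.7%/h lost → k = −ln(1 − 0.017) = 0.01715 h⁻¹.
First-order decay: C = 4.488·exp(−k·t) = 4.488·0.8307 = 3.728 mg/L.
Second outfall: C = (1.178·3.728 + 0.03700·120.0)/1.215 = 7.270 mg/L.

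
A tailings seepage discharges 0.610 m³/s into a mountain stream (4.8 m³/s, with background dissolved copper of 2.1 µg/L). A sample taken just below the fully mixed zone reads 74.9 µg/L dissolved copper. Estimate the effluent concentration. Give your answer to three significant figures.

Mass balance: 4.800·2.100 + 0.6100·Cₑ = 5.410·74.90
→ Cₑ = (5.410·74.90 − 4.800·2.100) / 0.6100 = 647.8 µg/L.

648 µg/L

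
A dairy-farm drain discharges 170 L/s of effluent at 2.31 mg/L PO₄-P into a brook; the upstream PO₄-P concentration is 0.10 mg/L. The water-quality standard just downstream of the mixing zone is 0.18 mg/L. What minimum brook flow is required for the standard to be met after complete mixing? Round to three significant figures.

Set C_mix = 0.18: (Q·0.1000 + 170.0·2.310) / (Q + 170.0) = 0.18
→ Q = 170.0·(2.310 − 0.18)/(0.18 − 0.1000) = 4526 L/s.

4530 L/s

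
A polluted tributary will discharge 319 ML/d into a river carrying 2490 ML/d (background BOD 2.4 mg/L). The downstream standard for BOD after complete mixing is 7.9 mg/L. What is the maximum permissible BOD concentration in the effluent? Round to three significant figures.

At the limit, (Qr·Cr + Qe·Cₑ)/(Qr + Qe) = 7.9:
Cₑ = (2809·7.9 − 2490·2.400) / 319.0 = 50.83 mg/L.

50.8 mg/L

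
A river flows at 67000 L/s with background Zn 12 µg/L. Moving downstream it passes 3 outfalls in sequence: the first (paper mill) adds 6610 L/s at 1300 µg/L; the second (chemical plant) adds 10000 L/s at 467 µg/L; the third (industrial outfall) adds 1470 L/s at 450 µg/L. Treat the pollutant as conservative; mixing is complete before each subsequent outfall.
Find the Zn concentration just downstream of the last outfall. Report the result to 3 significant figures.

173 µg/L

Below outfall 1: Q → 73610 L/s, C = (67000·12.00 + 6610·1300)/73610 = 127.7 µg/L.
Below outfall 2: Q → 83610 L/s, C = (73610·127.7 + 10000·467.0)/83610 = 168.2 µg/L.
Below outfall 3: Q → 85080 L/s, C = (83610·168.2 + 1470·450.0)/85080 = 173.1 µg/L.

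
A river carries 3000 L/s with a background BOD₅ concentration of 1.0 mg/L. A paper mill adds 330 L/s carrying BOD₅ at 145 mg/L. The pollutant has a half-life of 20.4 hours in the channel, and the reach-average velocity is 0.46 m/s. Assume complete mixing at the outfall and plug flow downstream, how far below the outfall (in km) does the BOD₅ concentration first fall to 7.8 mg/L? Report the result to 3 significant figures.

32.7 km

Flow-weighted average: C = (3000·1.000 + 330.0·145.0) / 3330 = 50850/3330 = 15.27 mg/L.
Half-life 20.4 h → k = ln 2 / 20.4 = 0.03398 h⁻¹ = 0.8155 d⁻¹.
Set 15.27·exp(−k·t) = 7.8 → t = ln(15.27/7.8)/k = 71180 s = 19.77 h.
Distance = v·t = 0.46·71180 = 32740 m = 32.74 km.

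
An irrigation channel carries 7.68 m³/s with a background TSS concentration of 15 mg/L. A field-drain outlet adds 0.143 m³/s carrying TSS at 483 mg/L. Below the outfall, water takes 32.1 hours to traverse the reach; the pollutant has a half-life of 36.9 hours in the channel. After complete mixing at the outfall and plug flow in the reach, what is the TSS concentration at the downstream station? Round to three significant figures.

12.9 mg/L

Mass balance: C = (7.680·15.00 + 0.1430·483.0) / 7.823 = 184.3/7.823 = 23.55 mg/L.
Half-life 36.9 h → k = ln 2 / 36.9 = 0.01878 h⁻¹ = 0.4508 d⁻¹.
First-order decay: C = 23.55·exp(−k·t) = 23.55·0.5472 = 12.89 mg/L.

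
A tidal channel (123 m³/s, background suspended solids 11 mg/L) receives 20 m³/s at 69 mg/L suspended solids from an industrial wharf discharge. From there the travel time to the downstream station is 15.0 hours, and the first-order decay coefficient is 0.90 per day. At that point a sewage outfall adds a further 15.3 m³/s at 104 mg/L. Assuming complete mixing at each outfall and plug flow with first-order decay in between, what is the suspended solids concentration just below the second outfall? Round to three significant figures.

Flow-weighted average: C = (123.0·11.00 + 20.00·69.00) / 143.0 = 2733/143.0 = 19.11 mg/L; combined flow 143.0 m³/s.
Applying C = C₀e^(−kt): 19.11 × 0.5698 = 10.89 mg/L.
At the second outfall, C = (143.0·10.89 + 15.30·104.0) / (143.0 + 15.30) = 19.89 mg/L.

19.9 mg/L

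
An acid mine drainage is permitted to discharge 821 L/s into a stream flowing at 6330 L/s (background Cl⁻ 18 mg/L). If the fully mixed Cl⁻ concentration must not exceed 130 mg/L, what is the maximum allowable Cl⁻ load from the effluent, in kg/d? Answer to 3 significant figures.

70500 kg/d

Mass balance at the limit: 6330·18.00 + 821.0·Cₑ = 7151·130 → Cₑ = 993.5 mg/L.
821.0 L/s = 0.8210 m³/s. Load = 0.8210 m³/s × 993.5 g/m³ × 86 400 s/d = 70480 kg/d.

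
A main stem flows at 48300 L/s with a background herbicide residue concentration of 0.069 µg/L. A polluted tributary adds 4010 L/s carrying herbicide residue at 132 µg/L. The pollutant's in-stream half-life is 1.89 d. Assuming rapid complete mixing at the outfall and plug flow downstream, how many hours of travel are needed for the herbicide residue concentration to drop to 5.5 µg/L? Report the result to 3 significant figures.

40.3 h

Mass balance: C = (48300·0.06900 + 4010·132.0) / 52310 = 532700/52310 = 10.18 µg/L.
Half-life 1.89 d → k = ln 2 / 1.89 = 0.3667 d⁻¹.
10.18·exp(−k·t) = 5.5 → t = ln(10.18/5.5)/k = 145100 s = 40.31 h.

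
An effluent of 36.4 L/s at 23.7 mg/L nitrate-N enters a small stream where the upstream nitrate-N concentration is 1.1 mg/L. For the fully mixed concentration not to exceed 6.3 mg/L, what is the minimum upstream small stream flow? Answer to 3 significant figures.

122 L/s

Set C_mix = 6.3: (Q·1.100 + 36.40·23.70) / (Q + 36.40) = 6.3
→ Q = 36.40·(23.70 − 6.3)/(6.3 − 1.100) = 121.8 L/s.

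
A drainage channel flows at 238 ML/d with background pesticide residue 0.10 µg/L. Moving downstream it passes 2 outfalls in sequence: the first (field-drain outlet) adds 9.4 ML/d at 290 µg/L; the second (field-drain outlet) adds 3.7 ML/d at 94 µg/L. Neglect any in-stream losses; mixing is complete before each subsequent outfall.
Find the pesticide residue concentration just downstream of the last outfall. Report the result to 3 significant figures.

Below outfall 1: Q → 247.4 ML/d, C = (238.0·0.1000 + 9.400·290.0)/247.4 = 11.11 µg/L.
Below outfall 2: Q → 251.1 ML/d, C = (247.4·11.11 + 3.700·94.00)/251.1 = 12.34 µg/L.

12.3 µg/L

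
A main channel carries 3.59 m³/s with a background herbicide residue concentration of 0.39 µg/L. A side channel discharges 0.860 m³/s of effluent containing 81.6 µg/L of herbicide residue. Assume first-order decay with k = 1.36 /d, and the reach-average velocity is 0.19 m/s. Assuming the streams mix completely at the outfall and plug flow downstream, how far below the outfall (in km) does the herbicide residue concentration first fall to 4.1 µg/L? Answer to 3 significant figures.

16.5 km

Conservation of mass: C = (3.590·0.3900 + 0.8600·81.60) / 4.450 = 71.58/4.450 = 16.08 µg/L.
Set 16.08·exp(−k·t) = 4.1 → t = ln(16.08/4.1)/k = 86840 s = 24.12 h.
Distance = v·t = 0.19·86840 = 16500 m = 16.50 km.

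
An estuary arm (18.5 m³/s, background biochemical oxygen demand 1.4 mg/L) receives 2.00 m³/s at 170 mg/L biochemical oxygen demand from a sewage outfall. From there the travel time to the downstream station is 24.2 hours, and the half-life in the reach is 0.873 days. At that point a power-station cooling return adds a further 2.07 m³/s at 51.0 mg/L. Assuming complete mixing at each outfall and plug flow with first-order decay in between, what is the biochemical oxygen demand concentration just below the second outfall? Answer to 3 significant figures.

12.0 mg/L

Mass balance: C = (18.50·1.400 + 2.000·170.0) / 20.50 = 365.9/20.50 = 17.85 mg/L; combined flow 20.50 m³/s.
Half-life 0.873 d → k = ln 2 / 0.873 = 0.7940 d⁻¹.
After decay, C = 17.85 × e^(−kt) = 17.85 × 0.4491 = 8.015 mg/L.
At the second outfall, C = (20.50·8.015 + 2.070·51.00) / (20.50 + 2.070) = 11.96 mg/L.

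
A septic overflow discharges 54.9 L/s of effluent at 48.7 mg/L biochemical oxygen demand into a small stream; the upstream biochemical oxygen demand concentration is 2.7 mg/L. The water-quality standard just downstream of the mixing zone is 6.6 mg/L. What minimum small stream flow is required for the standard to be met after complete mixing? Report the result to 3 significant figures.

Set C_mix = 6.6: (Q·2.700 + 54.90·48.70) / (Q + 54.90) = 6.6
→ Q = 54.90·(48.70 − 6.6)/(6.6 − 2.700) = 592.6 L/s.

593 L/s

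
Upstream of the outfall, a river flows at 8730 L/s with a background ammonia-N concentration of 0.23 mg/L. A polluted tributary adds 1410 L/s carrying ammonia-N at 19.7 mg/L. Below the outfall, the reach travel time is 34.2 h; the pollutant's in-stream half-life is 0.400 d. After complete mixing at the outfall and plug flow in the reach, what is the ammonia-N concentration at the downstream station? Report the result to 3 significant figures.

After mixing, C = (8730·0.2300 + 1410·19.70) / 10140 = 29780/10140 = 2.937 mg/L.
Half-life 0.400 d → k = ln 2 / 0.400 = 1.733 d⁻¹.
After decay, C = 2.937 × e^(−kt) = 2.937 × 0.08464 = 0.2486 mg/L.

0.249 mg/L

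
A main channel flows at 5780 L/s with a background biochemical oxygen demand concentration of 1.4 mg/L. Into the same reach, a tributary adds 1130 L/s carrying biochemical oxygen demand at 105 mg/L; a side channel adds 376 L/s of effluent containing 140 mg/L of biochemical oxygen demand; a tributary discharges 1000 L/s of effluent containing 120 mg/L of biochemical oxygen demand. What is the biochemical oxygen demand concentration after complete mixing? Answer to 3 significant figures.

36.1 mg/L

Mass balance: C = (5780·1.400 + 1130·105.0 + 376.0·140.0 + 1000·120.0) / 8286 = 299400/8286 = 36.13 mg/L.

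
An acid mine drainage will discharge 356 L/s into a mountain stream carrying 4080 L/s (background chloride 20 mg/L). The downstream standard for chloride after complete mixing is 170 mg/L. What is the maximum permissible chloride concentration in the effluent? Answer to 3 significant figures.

At the limit, (Qr·Cr + Qe·Cₑ)/(Qr + Qe) = 170:
Cₑ = (4436·170 − 4080·20.00) / 356.0 = 1889 mg/L.

1890 mg/L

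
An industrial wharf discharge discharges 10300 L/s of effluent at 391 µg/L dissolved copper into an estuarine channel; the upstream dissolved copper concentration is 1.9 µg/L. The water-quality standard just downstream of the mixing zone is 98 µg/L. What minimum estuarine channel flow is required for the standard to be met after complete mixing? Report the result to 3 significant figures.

31400 L/s

Set C_mix = 98: (Q·1.900 + 10300·391.0) / (Q + 10300) = 98
→ Q = 10300·(391.0 − 98)/(98 − 1.900) = 31400 L/s.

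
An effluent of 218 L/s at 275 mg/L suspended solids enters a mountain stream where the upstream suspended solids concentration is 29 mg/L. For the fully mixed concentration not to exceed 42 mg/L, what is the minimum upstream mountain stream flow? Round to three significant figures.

Set C_mix = 42: (Q·29.00 + 218.0·275.0) / (Q + 218.0) = 42
→ Q = 218.0·(275.0 − 42)/(42 − 29.00) = 3907 L/s.

3910 L/s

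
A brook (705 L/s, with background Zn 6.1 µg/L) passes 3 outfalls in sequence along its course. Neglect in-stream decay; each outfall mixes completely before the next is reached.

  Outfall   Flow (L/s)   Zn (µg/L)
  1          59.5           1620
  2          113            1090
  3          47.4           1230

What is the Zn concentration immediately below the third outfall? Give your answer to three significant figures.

305 µg/L

After outfall 1: Q = 705.0 + 59.50 = 764.5 L/s; C = (705.0·6.100 + 59.50·1620)/764.5 = 131.7 µg/L.
After outfall 2: Q = 764.5 + 113.0 = 877.5 L/s; C = (764.5·131.7 + 113.0·1090)/877.5 = 255.1 µg/L.
After outfall 3: Q = 877.5 + 47.40 = 924.9 L/s; C = (877.5·255.1 + 47.40·1230)/924.9 = 305.1 µg/L.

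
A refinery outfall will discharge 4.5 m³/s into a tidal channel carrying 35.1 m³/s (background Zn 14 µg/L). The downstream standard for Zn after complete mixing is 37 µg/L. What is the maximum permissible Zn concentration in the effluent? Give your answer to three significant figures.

216 µg/L

At the limit, (Qr·Cr + Qe·Cₑ)/(Qr + Qe) = 37:
Cₑ = (39.60·37 − 35.10·14.00) / 4.500 = 216.4 µg/L.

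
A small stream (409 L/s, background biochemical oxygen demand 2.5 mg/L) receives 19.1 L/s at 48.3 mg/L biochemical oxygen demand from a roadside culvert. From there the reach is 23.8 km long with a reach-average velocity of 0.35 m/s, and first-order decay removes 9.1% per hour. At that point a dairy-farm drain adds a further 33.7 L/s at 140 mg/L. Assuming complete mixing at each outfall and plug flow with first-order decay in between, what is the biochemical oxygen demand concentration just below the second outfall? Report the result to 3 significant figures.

10.9 mg/L

Mass balance: C = (409.0·2.500 + 19.10·48.30) / 428.1 = 1945/428.1 = 4.543 mg/L; combined flow 428.1 L/s.
Travel time t = 23.8·1000 / 0.35 = 68000 s = 18.89 h.
9.1%/h lost → k = −ln(1 − 0.091) = 0.09541 h⁻¹.
First-order decay: C = 4.543·exp(−k·t) = 4.543·0.1649 = 0.7494 mg/L.
At the second outfall, C = (428.1·0.7494 + 33.70·140.0) / (428.1 + 33.70) = 10.91 mg/L.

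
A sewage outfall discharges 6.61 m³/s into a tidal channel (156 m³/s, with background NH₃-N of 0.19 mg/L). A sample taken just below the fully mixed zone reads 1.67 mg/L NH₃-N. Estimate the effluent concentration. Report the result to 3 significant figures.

Mass balance: 156.0·0.1900 + 6.610·Cₑ = 162.6·1.670
→ Cₑ = (162.6·1.670 − 156.0·0.1900) / 6.610 = 36.60 mg/L.

36.6 mg/L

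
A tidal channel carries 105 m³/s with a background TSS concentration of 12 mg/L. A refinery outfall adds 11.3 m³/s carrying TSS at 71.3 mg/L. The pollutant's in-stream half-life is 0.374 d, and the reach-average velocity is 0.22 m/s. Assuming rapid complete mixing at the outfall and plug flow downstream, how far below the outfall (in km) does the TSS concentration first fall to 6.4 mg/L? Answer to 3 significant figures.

10.5 km

Flow-weighted average: C = (105.0·12.00 + 11.30·71.30) / 116.3 = 2066/116.3 = 17.76 mg/L.
Half-life 0.374 d → k = ln 2 / 0.374 = 1.853 d⁻¹.
Set 17.76·exp(−k·t) = 6.4 → t = ln(17.76/6.4)/k = 47590 s = 13.22 h.
Distance = v·t = 0.22·47590 = 10470 m = 10.47 km.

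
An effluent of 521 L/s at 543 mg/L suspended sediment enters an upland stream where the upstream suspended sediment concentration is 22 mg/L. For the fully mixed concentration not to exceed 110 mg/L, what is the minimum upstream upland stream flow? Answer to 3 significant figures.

Set C_mix = 110: (Q·22.00 + 521.0·543.0) / (Q + 521.0) = 110
→ Q = 521.0·(543.0 − 110)/(110 − 22.00) = 2564 L/s.

2560 L/s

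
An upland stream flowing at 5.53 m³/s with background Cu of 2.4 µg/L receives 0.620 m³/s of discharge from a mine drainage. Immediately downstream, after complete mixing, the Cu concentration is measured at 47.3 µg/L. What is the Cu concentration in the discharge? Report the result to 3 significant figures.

448 µg/L

Mass balance: 5.530·2.400 + 0.6200·Cₑ = 6.150·47.30
→ Cₑ = (6.150·47.30 − 5.530·2.400) / 0.6200 = 447.8 µg/L.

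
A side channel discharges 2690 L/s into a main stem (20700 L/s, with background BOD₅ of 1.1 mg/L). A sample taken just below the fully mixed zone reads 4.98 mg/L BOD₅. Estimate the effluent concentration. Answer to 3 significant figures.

34.8 mg/L

Mass balance: 20700·1.100 + 2690·Cₑ = 23390·4.980
→ Cₑ = (23390·4.980 − 20700·1.100) / 2690 = 34.84 mg/L.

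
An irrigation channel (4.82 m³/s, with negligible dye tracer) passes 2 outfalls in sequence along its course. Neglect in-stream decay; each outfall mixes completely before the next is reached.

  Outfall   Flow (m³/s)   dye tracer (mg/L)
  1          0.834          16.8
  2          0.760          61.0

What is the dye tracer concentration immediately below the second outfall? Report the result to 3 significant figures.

9.41 mg/L

Outfall 1: combined Q = 5.654 m³/s; C = (4.820·0 + 0.8340·16.80)/5.654 = 2.478 mg/L.
Outfall 2: combined Q = 6.414 m³/s; C = (5.654·2.478 + 0.7600·61.00)/6.414 = 9.412 mg/L.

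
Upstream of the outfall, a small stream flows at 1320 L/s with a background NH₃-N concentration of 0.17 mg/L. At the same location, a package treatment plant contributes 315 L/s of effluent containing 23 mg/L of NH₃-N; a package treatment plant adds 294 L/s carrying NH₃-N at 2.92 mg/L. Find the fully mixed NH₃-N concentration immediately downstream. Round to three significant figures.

Conservation of mass: C = (1320·0.1700 + 315.0·23.00 + 294.0·2.920) / 1929 = 8328/1929 = 4.317 mg/L.

4.32 mg/L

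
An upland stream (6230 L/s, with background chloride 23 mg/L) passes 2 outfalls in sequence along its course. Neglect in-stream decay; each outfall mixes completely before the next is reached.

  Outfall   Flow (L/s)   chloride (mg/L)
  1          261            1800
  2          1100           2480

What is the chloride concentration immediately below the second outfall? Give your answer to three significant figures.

440 mg/L

Below outfall 1: Q → 6491 L/s, C = (6230·23.00 + 261.0·1800)/6491 = 94.45 mg/L.
Below outfall 2: Q → 7591 L/s, C = (6491·94.45 + 1100·2480)/7591 = 440.1 mg/L.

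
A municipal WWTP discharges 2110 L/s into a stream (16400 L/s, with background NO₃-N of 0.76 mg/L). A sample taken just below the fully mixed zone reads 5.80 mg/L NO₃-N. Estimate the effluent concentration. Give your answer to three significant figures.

Mass balance: 16400·0.7600 + 2110·Cₑ = 18510·5.800
→ Cₑ = (18510·5.800 − 16400·0.7600) / 2110 = 44.97 mg/L.

45.0 mg/L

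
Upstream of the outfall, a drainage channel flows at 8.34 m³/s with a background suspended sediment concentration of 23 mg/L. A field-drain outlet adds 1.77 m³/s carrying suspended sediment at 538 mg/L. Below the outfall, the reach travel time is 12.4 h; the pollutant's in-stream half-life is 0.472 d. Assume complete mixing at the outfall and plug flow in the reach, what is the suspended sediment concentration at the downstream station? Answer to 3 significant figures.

After mixing, C = (8.340·23.00 + 1.770·538.0) / 10.11 = 1144/10.11 = 113.2 mg/L.
Half-life 0.472 d → k = ln 2 / 0.472 = 1.469 d⁻¹.
After decay, C = 113.2 × e^(−kt) = 113.2 × 0.4683 = 52.99 mg/L.

53.0 mg/L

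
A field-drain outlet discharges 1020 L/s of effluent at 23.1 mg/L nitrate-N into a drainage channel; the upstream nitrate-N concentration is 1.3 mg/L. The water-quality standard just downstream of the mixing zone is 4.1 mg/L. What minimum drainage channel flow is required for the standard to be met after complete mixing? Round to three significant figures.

Set C_mix = 4.1: (Q·1.300 + 1020·23.10) / (Q + 1020) = 4.1
→ Q = 1020·(23.10 − 4.1)/(4.1 − 1.300) = 6921 L/s.

6920 L/s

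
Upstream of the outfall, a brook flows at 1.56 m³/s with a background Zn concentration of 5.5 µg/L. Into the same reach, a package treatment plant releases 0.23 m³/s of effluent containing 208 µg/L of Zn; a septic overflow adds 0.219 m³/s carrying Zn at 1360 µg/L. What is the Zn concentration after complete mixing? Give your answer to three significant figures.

Mixed concentration C = ΣQC/ΣQ = (1.560·5.500 + 0.2300·208.0 + 0.2190·1360) / 2.009 = 354.3/2.009 = 176.3 µg/L.

176 µg/L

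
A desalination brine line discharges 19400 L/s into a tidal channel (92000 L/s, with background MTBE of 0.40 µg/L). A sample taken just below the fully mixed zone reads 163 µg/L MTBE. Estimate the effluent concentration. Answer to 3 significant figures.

934 µg/L

Mass balance: 92000·0.4000 + 19400·Cₑ = 111400·163.0
→ Cₑ = (111400·163.0 − 92000·0.4000) / 19400 = 934.1 µg/L.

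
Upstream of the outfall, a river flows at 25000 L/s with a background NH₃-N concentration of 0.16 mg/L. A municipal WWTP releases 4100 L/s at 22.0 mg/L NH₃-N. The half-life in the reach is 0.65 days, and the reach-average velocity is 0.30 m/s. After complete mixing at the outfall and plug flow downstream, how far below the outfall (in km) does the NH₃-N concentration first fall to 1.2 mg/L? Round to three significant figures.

After mixing, C = (25000·0.1600 + 4100·22.00) / 29100 = 94200/29100 = 3.237 mg/L.
Half-life 0.65 d → k = ln 2 / 0.65 = 1.066 d⁻¹.
Set 3.237·exp(−k·t) = 1.2 → t = ln(3.237/1.2)/k = 80400 s = 22.33 h.
Distance = v·t = 0.30·80400 = 24120 m = 24.12 km.

24.1 km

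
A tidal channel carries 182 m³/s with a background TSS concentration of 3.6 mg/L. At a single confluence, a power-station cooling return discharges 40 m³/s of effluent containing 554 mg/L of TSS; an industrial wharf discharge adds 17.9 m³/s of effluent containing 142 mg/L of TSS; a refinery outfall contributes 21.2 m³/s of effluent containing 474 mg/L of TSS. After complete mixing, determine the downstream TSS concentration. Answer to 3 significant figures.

136 mg/L

Conservation of mass: C = (182.0·3.600 + 40.00·554.0 + 17.90·142.0 + 21.20·474.0) / 261.1 = 35410/261.1 = 135.6 mg/L.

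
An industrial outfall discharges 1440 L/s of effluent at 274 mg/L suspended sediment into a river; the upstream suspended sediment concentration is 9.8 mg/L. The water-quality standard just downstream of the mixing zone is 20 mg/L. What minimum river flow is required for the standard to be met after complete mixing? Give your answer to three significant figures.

35900 L/s

Set C_mix = 20: (Q·9.800 + 1440·274.0) / (Q + 1440) = 20
→ Q = 1440·(274.0 − 20)/(20 − 9.800) = 35860 L/s.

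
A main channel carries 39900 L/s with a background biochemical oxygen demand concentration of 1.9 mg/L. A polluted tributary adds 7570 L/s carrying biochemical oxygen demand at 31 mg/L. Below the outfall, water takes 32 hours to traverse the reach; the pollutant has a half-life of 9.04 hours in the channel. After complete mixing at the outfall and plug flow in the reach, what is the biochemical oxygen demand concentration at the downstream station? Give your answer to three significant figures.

Mass balance: C = (39900·1.900 + 7570·31.00) / 47470 = 310500/47470 = 6.541 mg/L.
Half-life 9.04 h → k = ln 2 / 9.04 = 0.07668 h⁻¹ = 1.840 d⁻¹.
Applying C = C₀e^(−kt): 6.541 × 0.08598 = 0.5624 mg/L.

0.562 mg/L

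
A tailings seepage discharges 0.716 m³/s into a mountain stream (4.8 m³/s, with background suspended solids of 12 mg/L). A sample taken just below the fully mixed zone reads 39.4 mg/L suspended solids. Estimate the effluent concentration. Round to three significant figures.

Mass balance: 4.800·12.00 + 0.7160·Cₑ = 5.516·39.40
→ Cₑ = (5.516·39.40 − 4.800·12.00) / 0.7160 = 223.1 mg/L.

223 mg/L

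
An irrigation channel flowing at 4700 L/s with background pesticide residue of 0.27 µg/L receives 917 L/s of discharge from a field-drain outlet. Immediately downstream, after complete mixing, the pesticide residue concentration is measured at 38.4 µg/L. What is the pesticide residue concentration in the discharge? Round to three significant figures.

234 µg/L

Mass balance: 4700·0.2700 + 917.0·Cₑ = 5617·38.40
→ Cₑ = (5617·38.40 − 4700·0.2700) / 917.0 = 233.8 µg/L.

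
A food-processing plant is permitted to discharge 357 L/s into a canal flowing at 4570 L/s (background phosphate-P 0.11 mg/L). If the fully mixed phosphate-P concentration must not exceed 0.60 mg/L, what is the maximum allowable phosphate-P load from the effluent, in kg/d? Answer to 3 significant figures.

212 kg/d

Mass balance at the limit: 4570·0.1100 + 357.0·Cₑ = 4927·0.60 → Cₑ = 6.873 mg/L.
357.0 L/s = 0.3570 m³/s. Load = 0.3570 m³/s × 6.873 g/m³ × 86 400 s/d = 212.0 kg/d.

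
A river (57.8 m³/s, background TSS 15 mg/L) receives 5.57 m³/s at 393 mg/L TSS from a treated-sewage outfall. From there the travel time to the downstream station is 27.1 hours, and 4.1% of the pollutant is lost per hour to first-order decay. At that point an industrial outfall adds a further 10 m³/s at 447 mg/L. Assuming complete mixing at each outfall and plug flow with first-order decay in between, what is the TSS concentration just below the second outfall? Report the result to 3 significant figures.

74.3 mg/L

Conservation of mass: C = (57.80·15.00 + 5.570·393.0) / 63.37 = 3056/63.37 = 48.22 mg/L; combined flow 63.37 m³/s.
4.1%/h lost → k = −ln(1 − 0.041) = 0.04186 h⁻¹.
After decay, C = 48.22 × e^(−kt) = 48.22 × 0.3216 = 15.51 mg/L.
Second outfall: C = (63.37·15.51 + 10.00·447.0)/73.37 = 74.32 mg/L.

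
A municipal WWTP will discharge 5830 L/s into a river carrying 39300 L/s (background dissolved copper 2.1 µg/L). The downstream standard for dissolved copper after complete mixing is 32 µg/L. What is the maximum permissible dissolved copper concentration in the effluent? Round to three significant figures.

At the limit, (Qr·Cr + Qe·Cₑ)/(Qr + Qe) = 32:
Cₑ = (45130·32 − 39300·2.100) / 5830 = 233.6 µg/L.

234 µg/L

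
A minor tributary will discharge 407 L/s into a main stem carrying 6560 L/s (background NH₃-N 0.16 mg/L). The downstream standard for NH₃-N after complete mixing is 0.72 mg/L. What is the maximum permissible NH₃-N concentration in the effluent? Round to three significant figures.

At the limit, (Qr·Cr + Qe·Cₑ)/(Qr + Qe) = 0.72:
Cₑ = (6967·0.72 − 6560·0.1600) / 407.0 = 9.746 mg/L.

9.75 mg/L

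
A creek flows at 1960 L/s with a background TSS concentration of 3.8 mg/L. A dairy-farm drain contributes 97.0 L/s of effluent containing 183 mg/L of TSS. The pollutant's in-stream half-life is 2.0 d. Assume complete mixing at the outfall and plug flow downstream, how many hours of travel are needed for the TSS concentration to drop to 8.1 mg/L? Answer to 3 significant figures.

28.6 h

Conservation of mass: C = (1960·3.800 + 97.00·183.0) / 2057 = 25200/2057 = 12.25 mg/L.
Half-life 2.0 d → k = ln 2 / 2.0 = 0.3466 d⁻¹.
12.25·exp(−k·t) = 8.1 → t = ln(12.25/8.1)/k = 103100 s = 28.65 h.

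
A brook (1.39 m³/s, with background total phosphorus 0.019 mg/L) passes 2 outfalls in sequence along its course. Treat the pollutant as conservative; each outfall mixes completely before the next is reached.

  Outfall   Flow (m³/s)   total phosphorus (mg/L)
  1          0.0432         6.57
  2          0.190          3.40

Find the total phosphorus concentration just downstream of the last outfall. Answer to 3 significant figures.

Outfall 1: combined Q = 1.433 m³/s; C = (1.390·0.01900 + 0.04320·6.570)/1.433 = 0.2165 mg/L.
Outfall 2: combined Q = 1.623 m³/s; C = (1.433·0.2165 + 0.1900·3.400)/1.623 = 0.5891 mg/L.

0.589 mg/L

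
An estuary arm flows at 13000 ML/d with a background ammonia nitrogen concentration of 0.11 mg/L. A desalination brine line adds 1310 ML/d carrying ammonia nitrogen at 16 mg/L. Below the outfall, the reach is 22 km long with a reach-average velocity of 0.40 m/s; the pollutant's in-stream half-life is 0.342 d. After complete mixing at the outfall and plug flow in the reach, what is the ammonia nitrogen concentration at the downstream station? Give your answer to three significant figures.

Flow-weighted average: C = (13000·0.1100 + 1310·16.00) / 14310 = 22390/14310 = 1.565 mg/L.
Travel time t = 22·1000 / 0.40 = 55000 s = 15.28 h.
Half-life 0.342 d → k = ln 2 / 0.342 = 2.027 d⁻¹.
Decay over the reach: 1.565·exp(−kt) = 1.565·0.2752 = 0.4306 mg/L.

0.431 mg/L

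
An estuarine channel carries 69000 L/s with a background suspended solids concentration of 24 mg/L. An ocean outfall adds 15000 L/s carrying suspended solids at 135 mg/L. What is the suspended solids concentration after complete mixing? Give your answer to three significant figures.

43.8 mg/L

After mixing, C = (69000·24.00 + 15000·135.0) / 84000 = 3681000/84000 = 43.82 mg/L.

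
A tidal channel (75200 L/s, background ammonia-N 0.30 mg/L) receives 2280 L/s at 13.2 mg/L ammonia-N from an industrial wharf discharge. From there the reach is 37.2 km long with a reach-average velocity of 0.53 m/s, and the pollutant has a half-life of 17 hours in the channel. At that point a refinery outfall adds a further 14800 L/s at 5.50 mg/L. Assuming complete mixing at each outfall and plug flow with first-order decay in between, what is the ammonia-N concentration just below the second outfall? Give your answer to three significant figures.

Mass balance: C = (75200·0.3000 + 2280·13.20) / 77480 = 52660/77480 = 0.6796 mg/L; combined flow 77480 L/s.
Travel time t = 37.2·1000 / 0.53 = 70190 s = 19.50 h.
Half-life 17 h → k = ln 2 / 17 = 0.04077 h⁻¹ = 0.9786 d⁻¹.
Decay over the reach: 0.6796·exp(−kt) = 0.6796·0.4516 = 0.3069 mg/L.
At the second outfall, C = (77480·0.3069 + 14800·5.500) / (77480 + 14800) = 1.140 mg/L.

1.14 mg/L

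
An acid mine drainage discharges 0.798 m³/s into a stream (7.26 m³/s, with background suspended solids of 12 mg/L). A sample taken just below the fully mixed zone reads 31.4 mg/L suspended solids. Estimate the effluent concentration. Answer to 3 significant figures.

208 mg/L

Mass balance: 7.260·12.00 + 0.7980·Cₑ = 8.058·31.40
→ Cₑ = (8.058·31.40 − 7.260·12.00) / 0.7980 = 207.9 mg/L.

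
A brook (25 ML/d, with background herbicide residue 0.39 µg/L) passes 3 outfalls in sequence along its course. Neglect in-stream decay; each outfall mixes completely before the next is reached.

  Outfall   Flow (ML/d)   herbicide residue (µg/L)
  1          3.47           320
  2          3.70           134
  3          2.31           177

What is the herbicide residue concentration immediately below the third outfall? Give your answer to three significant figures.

Below outfall 1: Q → 28.47 ML/d, C = (25.00·0.3900 + 3.470·320.0)/28.47 = 39.34 µg/L.
Below outfall 2: Q → 32.17 ML/d, C = (28.47·39.34 + 3.700·134.0)/32.17 = 50.23 µg/L.
Below outfall 3: Q → 34.48 ML/d, C = (32.17·50.23 + 2.310·177.0)/34.48 = 58.72 µg/L.

58.7 µg/L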